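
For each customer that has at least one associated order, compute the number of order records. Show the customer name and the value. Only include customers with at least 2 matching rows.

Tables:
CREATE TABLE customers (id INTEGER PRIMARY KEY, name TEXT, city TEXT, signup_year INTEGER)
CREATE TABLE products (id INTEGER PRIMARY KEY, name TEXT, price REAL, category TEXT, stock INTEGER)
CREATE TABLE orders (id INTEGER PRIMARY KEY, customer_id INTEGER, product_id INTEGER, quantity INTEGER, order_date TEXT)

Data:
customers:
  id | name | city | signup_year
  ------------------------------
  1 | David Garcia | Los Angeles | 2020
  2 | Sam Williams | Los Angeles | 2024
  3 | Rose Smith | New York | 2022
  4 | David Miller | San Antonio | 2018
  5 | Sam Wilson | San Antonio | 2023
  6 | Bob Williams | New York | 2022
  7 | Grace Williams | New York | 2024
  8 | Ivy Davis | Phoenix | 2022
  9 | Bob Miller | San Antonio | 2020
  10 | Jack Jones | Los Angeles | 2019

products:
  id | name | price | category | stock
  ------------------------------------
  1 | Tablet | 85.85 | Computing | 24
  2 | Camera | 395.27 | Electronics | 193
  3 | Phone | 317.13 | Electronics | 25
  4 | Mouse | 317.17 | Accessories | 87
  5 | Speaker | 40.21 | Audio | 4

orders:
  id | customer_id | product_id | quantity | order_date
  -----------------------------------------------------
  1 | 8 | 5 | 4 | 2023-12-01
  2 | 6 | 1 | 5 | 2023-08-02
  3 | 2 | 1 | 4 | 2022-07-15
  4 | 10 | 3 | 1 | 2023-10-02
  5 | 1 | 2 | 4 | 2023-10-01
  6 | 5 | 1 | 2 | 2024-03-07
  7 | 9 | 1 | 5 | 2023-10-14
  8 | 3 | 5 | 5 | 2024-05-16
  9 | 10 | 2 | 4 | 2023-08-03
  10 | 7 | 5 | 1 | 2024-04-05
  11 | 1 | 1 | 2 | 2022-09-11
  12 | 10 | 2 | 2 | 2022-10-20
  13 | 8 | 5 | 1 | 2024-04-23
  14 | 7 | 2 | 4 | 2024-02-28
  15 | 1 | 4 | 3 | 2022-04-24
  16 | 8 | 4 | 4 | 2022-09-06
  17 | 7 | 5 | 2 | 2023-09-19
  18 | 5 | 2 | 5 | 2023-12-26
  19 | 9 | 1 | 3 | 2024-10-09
SELECT p.name, COUNT(*) AS n FROM orders c JOIN customers p ON c.customer_id = p.id GROUP BY p.id, p.name HAVING COUNT(*) >= 2

Execution result:
name | n
David Garcia | 3
Sam Wilson | 2
Grace Williams | 3
Ivy Davis | 3
Bob Miller | 2
Jack Jones | 3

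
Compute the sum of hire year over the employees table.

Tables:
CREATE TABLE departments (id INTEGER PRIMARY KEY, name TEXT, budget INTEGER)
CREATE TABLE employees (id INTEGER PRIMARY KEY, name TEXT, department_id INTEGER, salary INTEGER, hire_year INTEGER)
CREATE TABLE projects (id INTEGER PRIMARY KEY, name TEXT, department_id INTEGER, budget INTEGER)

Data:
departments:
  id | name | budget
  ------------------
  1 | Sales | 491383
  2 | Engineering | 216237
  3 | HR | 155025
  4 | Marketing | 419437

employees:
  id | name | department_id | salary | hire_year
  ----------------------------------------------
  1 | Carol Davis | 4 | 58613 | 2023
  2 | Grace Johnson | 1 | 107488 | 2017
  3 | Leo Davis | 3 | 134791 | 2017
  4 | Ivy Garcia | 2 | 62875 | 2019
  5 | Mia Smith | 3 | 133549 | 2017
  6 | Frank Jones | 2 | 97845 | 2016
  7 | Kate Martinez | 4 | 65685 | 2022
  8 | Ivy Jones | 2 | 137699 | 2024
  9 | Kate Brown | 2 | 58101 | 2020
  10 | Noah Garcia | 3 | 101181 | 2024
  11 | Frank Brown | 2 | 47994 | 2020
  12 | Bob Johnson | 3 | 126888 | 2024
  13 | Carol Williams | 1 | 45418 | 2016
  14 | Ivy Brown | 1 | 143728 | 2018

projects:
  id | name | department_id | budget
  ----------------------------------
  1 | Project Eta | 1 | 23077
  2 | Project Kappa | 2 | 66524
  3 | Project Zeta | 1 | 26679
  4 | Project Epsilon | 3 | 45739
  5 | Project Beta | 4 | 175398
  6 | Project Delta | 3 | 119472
SELECT SUM(hire_year) FROM employees

Execution result:
28277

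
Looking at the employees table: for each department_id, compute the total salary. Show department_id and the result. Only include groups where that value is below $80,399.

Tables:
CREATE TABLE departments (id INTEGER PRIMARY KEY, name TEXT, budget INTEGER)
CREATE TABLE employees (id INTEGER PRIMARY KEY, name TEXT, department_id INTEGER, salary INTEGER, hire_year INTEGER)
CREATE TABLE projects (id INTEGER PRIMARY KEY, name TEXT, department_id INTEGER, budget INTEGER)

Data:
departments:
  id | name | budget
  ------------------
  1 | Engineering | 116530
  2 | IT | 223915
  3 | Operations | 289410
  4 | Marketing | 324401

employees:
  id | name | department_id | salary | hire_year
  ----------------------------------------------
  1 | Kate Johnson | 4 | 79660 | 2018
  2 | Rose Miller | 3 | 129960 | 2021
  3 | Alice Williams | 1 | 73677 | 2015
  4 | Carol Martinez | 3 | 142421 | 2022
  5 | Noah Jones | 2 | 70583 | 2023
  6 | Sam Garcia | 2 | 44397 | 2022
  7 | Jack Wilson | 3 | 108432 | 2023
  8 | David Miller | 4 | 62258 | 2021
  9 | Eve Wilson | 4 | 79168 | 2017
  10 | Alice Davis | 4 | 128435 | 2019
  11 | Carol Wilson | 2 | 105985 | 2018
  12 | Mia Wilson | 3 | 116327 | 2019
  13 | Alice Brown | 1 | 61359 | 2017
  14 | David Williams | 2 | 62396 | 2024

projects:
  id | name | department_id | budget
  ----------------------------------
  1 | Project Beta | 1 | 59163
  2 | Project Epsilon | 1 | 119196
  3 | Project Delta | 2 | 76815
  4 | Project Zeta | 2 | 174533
SELECT department_id, SUM(salary) AS sum_salary FROM employees GROUP BY department_id HAVING SUM(salary) < 80399

Execution result:
(no rows)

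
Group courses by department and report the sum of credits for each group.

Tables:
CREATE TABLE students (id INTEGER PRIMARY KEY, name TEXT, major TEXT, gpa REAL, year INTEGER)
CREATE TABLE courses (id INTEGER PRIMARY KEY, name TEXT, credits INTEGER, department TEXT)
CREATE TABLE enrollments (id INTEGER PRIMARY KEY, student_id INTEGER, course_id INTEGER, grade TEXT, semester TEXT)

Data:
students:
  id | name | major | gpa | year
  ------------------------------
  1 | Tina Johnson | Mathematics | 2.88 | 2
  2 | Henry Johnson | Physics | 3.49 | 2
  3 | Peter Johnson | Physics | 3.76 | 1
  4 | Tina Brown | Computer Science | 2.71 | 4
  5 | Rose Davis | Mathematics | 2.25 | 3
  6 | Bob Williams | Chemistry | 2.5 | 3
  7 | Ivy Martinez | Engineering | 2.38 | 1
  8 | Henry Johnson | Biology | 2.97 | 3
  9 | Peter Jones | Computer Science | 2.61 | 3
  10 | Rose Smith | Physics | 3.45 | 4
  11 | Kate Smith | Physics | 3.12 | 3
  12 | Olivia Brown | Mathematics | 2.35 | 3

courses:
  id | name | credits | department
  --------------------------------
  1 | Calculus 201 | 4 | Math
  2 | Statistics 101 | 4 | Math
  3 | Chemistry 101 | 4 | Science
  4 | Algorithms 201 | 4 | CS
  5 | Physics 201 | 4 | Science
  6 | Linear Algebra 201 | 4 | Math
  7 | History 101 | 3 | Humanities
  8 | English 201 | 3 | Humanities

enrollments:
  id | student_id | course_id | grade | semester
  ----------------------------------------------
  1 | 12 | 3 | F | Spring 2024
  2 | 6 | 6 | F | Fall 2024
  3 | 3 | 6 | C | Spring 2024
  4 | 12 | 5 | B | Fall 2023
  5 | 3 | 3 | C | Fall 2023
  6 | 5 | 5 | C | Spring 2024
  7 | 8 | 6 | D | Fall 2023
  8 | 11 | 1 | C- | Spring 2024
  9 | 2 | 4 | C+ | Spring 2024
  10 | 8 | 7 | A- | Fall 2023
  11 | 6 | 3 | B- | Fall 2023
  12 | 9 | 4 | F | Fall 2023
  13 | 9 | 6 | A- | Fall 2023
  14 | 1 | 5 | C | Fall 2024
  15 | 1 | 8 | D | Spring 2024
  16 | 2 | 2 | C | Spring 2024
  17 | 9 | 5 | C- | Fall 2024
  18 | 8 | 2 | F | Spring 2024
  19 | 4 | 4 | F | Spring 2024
SELECT department, SUM(credits) AS sum_credits FROM courses GROUP BY department

Execution result:
department | sum_credits
CS | 4
Humanities | 6
Math | 12
Science | 8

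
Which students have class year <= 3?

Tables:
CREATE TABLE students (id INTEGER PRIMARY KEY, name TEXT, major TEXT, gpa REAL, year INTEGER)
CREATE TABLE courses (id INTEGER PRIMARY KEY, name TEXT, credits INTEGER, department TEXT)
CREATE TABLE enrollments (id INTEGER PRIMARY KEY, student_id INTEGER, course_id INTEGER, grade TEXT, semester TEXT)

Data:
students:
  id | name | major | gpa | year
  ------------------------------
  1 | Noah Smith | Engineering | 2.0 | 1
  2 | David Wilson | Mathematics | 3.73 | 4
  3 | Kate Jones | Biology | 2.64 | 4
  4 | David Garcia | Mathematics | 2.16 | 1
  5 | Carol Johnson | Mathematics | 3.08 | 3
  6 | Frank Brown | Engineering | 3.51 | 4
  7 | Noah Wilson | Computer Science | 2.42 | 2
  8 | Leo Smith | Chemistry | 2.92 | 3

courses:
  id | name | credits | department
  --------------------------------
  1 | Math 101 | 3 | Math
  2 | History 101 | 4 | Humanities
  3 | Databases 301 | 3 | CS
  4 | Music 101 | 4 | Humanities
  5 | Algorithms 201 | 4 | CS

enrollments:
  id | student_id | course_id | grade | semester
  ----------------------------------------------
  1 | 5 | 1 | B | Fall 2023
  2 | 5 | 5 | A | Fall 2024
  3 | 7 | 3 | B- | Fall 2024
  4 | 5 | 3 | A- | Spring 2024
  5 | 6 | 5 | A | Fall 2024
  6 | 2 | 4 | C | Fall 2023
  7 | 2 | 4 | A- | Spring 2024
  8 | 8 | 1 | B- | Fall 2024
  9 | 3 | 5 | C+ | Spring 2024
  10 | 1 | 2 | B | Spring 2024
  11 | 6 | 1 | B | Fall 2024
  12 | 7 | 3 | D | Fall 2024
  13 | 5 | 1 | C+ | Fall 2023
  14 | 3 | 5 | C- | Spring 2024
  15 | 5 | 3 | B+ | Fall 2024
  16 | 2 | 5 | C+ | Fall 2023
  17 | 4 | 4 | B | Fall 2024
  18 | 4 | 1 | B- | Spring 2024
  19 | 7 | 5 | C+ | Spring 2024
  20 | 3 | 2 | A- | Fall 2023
SELECT name, year FROM students WHERE year <= 3

Execution result:
name | year
Noah Smith | 1
David Garcia | 1
Carol Johnson | 3
Noah Wilson | 2
Leo Smith | 3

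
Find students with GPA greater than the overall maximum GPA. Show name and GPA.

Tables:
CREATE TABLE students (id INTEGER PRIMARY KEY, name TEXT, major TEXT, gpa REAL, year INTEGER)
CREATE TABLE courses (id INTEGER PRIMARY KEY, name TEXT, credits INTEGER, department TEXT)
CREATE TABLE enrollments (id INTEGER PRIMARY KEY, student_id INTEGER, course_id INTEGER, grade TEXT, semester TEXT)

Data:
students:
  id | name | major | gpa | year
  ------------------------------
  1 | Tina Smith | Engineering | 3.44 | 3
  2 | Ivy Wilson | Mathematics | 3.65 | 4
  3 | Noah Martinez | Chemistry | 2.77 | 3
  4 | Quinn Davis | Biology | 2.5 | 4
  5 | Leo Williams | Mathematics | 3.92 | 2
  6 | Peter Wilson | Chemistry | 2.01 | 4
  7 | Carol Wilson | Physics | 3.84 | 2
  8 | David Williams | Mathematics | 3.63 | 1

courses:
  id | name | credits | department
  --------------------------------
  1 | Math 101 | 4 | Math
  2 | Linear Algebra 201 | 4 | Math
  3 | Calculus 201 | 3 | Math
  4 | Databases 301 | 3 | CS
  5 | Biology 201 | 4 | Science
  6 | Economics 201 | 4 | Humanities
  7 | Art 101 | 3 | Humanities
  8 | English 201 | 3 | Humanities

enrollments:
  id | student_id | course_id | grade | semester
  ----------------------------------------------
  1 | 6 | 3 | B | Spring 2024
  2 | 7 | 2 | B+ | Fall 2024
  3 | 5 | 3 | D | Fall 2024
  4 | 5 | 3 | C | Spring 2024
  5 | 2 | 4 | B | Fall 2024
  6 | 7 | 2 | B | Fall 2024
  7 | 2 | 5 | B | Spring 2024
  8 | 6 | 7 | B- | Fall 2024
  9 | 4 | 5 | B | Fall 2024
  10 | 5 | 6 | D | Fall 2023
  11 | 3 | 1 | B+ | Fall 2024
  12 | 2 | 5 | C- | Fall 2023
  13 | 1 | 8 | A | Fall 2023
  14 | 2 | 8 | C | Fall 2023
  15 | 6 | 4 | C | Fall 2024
SELECT name, gpa FROM students WHERE gpa > (SELECT MAX(gpa) FROM students)

Execution result:
(no rows)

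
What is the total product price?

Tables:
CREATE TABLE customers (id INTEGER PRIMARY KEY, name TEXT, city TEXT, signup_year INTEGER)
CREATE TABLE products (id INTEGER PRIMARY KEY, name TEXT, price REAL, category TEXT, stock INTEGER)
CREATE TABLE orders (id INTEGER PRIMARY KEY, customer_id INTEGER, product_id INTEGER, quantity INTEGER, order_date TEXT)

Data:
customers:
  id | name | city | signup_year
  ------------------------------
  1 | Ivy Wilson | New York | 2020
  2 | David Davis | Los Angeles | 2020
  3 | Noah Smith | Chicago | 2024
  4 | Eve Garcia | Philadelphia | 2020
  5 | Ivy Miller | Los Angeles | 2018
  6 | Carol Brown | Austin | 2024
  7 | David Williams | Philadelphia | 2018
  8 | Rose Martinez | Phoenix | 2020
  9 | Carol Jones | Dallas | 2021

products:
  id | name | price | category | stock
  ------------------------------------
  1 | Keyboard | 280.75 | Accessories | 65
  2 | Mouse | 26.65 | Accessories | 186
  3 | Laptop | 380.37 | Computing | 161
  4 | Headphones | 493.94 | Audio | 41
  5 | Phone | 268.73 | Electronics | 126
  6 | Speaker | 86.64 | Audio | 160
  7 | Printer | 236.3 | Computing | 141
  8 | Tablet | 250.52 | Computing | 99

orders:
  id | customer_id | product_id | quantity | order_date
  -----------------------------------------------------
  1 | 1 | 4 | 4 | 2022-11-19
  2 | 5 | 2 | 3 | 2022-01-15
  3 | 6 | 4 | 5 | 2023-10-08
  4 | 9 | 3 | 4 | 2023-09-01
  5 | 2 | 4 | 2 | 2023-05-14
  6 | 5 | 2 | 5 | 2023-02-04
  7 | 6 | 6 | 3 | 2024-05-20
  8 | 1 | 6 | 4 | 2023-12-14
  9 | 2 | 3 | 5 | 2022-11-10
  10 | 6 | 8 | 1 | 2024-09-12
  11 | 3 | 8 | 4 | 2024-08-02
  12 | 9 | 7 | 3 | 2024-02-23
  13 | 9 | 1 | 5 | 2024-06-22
SELECT SUM(price) FROM products

Execution result:
2023.90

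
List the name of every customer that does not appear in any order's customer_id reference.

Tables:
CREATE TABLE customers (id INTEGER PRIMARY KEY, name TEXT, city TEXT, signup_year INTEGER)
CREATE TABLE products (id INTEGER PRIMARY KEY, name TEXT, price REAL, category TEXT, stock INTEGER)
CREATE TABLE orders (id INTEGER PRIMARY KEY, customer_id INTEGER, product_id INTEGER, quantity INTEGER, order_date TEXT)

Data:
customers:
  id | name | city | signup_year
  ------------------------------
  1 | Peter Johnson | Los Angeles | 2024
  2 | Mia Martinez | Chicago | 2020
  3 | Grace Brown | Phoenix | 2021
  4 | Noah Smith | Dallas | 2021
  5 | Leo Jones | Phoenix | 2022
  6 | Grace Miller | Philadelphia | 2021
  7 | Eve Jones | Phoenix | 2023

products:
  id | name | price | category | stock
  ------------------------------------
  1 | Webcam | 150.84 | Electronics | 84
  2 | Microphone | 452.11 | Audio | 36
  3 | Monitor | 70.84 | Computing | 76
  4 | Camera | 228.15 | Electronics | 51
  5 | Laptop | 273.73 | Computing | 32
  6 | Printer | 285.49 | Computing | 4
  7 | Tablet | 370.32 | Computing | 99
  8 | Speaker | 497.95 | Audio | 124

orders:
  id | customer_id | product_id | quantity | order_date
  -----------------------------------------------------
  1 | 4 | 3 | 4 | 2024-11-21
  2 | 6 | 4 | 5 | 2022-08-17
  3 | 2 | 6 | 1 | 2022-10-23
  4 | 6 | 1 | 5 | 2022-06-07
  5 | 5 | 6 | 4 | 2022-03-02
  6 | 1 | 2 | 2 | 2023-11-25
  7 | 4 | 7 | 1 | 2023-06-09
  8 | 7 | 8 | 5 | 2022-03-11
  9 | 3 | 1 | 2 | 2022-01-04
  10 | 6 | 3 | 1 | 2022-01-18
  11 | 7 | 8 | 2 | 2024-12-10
SELECT p.name FROM customers p LEFT JOIN orders c ON c.customer_id = p.id WHERE c.id IS NULL

Execution result:
(no rows)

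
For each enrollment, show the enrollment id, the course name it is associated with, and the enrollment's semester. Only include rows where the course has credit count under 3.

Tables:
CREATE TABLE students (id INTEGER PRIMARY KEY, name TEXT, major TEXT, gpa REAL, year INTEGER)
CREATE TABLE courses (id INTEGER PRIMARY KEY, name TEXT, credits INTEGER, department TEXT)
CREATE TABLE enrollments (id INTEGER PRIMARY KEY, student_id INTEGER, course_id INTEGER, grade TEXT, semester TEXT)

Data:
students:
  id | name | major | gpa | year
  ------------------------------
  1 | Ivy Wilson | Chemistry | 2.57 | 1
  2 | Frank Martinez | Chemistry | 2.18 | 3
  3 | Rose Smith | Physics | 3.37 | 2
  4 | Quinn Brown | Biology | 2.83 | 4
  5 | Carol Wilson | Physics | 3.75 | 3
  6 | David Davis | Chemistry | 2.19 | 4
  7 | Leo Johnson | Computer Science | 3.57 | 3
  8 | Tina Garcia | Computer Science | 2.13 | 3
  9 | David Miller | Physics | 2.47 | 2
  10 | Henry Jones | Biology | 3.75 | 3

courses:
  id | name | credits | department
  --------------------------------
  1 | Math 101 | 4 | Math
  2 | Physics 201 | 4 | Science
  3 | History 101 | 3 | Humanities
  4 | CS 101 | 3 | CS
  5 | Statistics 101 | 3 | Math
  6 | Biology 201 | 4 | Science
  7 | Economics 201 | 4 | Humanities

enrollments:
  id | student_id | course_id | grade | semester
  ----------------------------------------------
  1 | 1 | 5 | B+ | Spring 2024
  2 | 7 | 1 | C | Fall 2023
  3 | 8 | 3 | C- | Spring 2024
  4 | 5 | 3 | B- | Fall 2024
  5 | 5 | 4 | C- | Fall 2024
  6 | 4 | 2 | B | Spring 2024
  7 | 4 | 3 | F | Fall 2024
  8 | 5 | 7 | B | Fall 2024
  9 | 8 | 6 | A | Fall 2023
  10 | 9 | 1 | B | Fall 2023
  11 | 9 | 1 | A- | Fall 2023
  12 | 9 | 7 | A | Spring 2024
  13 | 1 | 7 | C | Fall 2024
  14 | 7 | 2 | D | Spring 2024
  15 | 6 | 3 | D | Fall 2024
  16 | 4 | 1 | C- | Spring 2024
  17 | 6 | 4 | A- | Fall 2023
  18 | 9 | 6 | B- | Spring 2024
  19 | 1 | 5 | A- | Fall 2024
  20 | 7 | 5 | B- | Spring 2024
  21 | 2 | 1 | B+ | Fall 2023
SELECT c.id, p.name AS course, c.semester FROM enrollments c JOIN courses p ON c.course_id = p.id WHERE p.credits < 3

Execution result:
(no rows)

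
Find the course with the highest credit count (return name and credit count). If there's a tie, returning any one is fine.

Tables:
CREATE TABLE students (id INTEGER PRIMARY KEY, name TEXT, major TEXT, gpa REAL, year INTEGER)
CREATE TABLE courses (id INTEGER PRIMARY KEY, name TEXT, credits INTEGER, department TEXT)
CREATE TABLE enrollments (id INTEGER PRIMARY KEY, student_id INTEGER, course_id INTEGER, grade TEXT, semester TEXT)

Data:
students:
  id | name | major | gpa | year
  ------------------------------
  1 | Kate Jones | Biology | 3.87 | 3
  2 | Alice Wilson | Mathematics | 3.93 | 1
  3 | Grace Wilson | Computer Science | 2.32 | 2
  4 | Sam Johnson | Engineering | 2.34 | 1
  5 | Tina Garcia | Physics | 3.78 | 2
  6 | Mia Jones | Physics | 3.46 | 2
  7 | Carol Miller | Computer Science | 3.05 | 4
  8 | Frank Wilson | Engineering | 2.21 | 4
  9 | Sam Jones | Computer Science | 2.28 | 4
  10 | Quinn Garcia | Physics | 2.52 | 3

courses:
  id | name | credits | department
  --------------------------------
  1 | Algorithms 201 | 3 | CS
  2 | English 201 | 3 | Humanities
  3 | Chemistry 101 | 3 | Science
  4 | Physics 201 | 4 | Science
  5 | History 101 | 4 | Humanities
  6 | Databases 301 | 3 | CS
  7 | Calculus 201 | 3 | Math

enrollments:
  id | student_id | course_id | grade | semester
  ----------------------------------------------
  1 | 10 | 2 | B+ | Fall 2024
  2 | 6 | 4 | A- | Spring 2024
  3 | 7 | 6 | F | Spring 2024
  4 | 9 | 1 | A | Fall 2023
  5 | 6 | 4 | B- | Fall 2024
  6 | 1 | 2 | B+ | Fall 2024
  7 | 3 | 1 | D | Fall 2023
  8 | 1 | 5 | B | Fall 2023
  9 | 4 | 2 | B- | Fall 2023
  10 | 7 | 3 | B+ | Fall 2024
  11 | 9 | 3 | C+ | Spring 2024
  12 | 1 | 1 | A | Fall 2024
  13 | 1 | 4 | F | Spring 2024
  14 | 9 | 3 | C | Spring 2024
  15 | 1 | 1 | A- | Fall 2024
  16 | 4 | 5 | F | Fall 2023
SELECT name, credits FROM courses ORDER BY credits DESC LIMIT 1

Execution result:
name | credits
Physics 201 | 4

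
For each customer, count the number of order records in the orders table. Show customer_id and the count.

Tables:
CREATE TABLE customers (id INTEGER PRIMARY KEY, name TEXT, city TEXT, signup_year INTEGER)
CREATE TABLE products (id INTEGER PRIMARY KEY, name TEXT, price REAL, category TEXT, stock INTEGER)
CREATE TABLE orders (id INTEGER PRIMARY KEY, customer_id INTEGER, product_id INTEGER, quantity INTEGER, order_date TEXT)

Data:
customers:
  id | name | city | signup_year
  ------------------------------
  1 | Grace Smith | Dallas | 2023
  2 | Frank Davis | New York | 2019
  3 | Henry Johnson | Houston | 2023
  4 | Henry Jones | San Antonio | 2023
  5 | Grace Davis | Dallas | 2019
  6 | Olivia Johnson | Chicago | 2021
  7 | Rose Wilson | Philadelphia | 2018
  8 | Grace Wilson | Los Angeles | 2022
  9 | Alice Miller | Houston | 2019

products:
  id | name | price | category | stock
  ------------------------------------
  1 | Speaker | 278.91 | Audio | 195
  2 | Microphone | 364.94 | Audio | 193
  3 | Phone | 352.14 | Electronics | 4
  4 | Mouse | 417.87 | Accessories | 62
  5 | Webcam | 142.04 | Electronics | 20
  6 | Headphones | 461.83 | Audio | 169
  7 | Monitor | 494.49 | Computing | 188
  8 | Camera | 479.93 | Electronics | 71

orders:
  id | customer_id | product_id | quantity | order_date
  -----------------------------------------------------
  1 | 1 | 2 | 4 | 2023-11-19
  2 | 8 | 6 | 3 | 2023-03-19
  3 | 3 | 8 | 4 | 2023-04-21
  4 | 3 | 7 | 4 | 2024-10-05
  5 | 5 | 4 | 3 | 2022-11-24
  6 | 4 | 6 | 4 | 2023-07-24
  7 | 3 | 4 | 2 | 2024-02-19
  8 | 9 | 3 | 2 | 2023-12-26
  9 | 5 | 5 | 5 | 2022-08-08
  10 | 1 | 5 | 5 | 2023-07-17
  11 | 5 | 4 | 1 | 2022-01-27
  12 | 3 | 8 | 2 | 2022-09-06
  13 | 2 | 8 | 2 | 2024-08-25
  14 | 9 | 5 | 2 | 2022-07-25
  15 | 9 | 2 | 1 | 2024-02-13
SELECT customer_id, COUNT(*) AS order_count FROM orders GROUP BY customer_id

Execution result:
customer_id | order_count
1 | 2
2 | 1
3 | 4
4 | 1
5 | 3
8 | 1
9 | 3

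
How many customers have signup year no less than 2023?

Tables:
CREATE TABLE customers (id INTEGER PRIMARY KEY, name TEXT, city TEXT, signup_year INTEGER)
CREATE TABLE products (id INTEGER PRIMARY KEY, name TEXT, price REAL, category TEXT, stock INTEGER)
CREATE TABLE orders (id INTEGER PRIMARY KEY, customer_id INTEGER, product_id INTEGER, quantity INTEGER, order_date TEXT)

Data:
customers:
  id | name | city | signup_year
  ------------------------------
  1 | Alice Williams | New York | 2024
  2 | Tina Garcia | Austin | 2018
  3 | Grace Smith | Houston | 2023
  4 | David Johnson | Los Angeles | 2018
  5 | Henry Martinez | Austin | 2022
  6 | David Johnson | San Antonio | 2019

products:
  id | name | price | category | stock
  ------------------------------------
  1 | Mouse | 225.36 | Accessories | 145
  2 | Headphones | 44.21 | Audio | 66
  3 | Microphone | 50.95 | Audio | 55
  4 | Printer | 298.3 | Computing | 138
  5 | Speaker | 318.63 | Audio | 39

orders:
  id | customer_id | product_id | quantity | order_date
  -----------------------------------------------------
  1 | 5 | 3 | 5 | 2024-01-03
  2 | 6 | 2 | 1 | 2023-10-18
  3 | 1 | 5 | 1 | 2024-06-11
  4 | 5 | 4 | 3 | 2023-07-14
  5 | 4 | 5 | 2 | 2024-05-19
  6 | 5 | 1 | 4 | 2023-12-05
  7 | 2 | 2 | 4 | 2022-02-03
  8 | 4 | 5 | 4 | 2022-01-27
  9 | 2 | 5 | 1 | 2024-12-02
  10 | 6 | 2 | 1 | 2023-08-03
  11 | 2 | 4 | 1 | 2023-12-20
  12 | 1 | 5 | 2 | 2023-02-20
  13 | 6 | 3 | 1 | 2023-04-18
SELECT COUNT(*) FROM customers WHERE signup_year >= 2023

Execution result:
2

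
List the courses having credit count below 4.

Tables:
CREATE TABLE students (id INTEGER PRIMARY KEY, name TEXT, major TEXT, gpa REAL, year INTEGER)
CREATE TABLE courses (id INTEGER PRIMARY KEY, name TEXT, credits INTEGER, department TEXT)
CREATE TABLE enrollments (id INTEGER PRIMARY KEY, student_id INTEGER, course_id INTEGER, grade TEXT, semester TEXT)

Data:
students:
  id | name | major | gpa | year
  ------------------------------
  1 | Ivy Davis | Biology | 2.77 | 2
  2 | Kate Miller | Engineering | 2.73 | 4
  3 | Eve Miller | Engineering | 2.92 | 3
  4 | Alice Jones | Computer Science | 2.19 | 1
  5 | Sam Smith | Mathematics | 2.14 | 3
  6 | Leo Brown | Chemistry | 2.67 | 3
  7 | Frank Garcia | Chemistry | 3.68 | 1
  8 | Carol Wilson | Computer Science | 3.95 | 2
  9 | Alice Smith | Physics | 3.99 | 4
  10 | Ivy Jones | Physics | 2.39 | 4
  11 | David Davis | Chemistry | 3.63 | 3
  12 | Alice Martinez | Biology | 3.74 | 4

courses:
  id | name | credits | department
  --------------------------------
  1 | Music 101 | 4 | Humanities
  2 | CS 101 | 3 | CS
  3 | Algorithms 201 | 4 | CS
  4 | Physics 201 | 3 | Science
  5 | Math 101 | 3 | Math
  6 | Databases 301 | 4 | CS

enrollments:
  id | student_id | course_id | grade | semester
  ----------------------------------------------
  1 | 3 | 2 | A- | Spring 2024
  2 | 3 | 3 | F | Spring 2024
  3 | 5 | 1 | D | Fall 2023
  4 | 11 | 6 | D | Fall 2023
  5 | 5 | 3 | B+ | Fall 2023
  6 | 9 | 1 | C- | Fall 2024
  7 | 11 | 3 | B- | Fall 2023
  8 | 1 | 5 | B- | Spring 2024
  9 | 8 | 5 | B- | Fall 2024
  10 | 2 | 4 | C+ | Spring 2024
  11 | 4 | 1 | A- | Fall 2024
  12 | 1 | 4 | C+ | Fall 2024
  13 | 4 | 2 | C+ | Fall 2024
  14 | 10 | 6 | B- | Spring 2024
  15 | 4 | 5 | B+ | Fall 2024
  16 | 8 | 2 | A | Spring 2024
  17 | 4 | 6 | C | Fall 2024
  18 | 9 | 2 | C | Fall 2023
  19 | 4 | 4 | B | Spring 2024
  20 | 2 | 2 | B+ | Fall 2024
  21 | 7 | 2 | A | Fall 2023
SELECT name, credits FROM courses WHERE credits < 4

Execution result:
name | credits
CS 101 | 3
Physics 201 | 3
Math 101 | 3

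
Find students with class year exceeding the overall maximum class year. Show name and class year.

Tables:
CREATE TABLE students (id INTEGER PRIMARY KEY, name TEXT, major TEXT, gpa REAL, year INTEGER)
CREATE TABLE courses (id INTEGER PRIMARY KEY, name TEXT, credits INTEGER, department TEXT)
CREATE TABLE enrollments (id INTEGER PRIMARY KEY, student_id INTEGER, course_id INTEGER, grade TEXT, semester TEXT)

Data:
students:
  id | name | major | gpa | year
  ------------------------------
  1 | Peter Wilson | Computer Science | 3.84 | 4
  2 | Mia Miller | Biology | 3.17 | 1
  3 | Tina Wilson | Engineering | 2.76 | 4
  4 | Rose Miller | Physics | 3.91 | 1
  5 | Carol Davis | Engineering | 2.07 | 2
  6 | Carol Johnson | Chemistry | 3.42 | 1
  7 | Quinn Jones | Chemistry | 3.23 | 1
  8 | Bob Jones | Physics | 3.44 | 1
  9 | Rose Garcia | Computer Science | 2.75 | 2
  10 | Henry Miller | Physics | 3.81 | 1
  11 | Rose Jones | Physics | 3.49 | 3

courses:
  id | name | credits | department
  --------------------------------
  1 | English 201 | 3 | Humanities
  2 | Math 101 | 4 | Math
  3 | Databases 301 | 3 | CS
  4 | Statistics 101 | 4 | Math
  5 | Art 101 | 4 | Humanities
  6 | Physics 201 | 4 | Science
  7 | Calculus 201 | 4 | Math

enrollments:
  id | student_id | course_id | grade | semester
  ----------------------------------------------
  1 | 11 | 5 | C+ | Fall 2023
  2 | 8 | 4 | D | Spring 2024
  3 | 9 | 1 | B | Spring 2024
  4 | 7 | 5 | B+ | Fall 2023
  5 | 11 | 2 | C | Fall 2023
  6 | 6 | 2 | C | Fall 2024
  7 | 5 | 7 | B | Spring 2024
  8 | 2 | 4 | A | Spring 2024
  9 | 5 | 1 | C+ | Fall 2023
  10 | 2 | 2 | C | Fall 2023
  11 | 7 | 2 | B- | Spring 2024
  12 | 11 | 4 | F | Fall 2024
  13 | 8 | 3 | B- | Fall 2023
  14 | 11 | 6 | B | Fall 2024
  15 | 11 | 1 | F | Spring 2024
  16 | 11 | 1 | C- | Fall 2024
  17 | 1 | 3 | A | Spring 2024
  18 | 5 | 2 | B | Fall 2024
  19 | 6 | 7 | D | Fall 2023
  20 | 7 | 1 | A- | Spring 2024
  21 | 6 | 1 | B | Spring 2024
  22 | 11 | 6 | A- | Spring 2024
SELECT name, year FROM students WHERE year > (SELECT MAX(year) FROM students)

Execution result:
(no rows)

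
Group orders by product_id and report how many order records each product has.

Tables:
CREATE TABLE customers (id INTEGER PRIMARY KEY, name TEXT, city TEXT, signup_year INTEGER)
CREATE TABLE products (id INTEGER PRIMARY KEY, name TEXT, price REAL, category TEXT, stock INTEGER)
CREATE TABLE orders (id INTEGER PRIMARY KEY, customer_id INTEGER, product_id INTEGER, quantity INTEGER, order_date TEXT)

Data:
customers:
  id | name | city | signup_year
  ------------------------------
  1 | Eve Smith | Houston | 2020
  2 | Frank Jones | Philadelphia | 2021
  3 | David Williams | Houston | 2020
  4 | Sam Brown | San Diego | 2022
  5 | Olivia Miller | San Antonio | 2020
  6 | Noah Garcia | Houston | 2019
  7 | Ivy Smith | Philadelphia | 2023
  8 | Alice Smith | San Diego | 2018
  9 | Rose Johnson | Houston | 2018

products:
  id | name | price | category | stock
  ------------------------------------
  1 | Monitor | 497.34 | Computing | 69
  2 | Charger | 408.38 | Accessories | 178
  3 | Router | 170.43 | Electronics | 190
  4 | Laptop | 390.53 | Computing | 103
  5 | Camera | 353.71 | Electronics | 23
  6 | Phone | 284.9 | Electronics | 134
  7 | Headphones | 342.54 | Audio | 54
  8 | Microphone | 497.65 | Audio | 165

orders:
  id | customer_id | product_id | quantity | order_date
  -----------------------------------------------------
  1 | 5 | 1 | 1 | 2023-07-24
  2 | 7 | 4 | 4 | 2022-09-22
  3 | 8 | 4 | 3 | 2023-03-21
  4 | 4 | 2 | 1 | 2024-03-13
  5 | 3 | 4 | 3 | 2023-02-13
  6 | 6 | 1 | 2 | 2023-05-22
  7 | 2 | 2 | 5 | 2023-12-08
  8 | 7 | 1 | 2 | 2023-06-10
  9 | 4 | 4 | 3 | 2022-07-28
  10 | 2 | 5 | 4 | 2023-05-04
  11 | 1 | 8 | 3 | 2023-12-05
SELECT product_id, COUNT(*) AS order_count FROM orders GROUP BY product_id

Execution result:
product_id | order_count
1 | 3
2 | 2
4 | 4
5 | 1
8 | 1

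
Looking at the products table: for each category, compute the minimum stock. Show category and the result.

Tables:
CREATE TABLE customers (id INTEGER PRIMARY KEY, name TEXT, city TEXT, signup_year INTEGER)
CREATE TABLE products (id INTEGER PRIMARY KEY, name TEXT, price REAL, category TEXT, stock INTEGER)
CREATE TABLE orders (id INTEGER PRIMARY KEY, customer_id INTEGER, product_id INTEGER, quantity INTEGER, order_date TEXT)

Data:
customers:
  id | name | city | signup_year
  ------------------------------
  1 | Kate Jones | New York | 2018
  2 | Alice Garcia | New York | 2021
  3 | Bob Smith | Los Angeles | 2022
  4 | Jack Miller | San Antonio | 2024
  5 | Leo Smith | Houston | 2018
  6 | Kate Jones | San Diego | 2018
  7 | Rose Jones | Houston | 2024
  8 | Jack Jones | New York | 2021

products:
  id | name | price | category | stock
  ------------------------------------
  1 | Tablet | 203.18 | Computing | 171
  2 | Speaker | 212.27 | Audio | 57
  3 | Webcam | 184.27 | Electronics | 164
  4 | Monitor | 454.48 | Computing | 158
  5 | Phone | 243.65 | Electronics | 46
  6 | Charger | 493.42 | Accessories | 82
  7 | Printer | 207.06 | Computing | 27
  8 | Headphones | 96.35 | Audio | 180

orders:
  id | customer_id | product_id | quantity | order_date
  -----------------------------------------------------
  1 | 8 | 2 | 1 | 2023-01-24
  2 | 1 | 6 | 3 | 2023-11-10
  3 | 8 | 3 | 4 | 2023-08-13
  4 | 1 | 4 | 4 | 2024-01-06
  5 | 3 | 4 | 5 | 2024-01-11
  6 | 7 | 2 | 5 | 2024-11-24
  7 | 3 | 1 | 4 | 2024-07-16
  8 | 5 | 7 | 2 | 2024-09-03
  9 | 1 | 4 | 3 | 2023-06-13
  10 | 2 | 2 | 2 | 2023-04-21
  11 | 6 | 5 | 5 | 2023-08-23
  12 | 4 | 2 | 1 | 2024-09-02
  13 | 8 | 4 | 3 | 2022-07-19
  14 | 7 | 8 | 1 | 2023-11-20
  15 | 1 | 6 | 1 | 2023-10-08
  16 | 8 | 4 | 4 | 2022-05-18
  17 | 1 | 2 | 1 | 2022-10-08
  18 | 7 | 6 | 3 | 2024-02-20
SELECT category, MIN(stock) AS min_stock FROM products GROUP BY category

Execution result:
category | min_stock
Accessories | 82
Audio | 57
Computing | 27
Electronics | 46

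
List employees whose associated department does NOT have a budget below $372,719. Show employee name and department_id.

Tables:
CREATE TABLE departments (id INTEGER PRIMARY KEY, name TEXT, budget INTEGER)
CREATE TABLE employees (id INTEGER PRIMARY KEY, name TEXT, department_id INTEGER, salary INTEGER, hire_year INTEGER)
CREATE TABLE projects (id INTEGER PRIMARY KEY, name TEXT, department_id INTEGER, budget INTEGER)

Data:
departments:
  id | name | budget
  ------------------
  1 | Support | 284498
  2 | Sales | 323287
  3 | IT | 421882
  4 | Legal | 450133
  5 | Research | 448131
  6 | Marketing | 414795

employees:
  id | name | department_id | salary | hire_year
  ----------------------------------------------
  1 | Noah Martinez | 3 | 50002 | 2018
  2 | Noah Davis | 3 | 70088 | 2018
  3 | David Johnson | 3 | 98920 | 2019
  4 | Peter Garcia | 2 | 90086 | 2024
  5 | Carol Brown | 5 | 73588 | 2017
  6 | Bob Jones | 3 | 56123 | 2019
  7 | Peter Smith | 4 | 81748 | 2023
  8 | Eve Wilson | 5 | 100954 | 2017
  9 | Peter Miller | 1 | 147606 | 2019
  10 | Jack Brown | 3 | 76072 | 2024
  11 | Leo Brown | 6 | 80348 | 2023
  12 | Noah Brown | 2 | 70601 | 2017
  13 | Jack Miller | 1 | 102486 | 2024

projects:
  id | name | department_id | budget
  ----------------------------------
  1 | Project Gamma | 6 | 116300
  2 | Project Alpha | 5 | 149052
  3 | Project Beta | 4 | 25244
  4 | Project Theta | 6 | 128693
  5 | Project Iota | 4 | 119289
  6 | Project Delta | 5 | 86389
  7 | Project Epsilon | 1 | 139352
SELECT name, department_id FROM employees WHERE department_id NOT IN (SELECT id FROM departments WHERE budget < 372719)

Execution result:
name | department_id
Noah Martinez | 3
Noah Davis | 3
David Johnson | 3
Carol Brown | 5
Bob Jones | 3
Peter Smith | 4
Eve Wilson | 5
Jack Brown | 3
Leo Brown | 6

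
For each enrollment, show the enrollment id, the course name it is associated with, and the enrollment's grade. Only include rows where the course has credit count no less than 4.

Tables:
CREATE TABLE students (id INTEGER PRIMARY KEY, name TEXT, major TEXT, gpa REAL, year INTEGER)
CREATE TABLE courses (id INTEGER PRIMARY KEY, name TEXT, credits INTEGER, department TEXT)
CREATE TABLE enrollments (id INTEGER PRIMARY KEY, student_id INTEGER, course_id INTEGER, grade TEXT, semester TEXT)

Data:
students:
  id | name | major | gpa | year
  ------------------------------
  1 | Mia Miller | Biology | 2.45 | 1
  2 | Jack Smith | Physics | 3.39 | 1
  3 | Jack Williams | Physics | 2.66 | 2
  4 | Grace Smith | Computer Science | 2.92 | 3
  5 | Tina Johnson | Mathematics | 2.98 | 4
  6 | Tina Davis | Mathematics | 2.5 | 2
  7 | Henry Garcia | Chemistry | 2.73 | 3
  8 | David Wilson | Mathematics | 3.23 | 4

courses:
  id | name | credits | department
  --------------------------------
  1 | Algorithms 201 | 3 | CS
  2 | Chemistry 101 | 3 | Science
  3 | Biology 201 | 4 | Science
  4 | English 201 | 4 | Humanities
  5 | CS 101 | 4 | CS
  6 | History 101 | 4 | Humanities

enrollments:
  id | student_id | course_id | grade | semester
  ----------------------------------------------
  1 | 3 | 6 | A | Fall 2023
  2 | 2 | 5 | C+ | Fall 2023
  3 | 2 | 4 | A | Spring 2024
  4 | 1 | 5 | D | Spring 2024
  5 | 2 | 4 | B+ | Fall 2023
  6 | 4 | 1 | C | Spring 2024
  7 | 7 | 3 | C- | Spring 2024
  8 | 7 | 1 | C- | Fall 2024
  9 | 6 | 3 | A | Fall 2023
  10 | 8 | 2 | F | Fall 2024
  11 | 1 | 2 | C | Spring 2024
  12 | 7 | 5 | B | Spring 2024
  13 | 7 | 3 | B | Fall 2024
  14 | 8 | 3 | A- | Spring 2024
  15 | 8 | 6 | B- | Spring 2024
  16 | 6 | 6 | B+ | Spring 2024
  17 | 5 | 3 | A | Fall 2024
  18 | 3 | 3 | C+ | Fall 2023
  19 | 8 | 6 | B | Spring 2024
SELECT c.id, p.name AS course, c.grade FROM enrollments c JOIN courses p ON c.course_id = p.id WHERE p.credits >= 4

Execution result:
id | course | grade
1 | History 101 | A
2 | CS 101 | C+
3 | English 201 | A
4 | CS 101 | D
5 | English 201 | B+
7 | Biology 201 | C-
9 | Biology 201 | A
12 | CS 101 | B
13 | Biology 201 | B
14 | Biology 201 | A-
15 | History 101 | B-
16 | History 101 | B+
17 | Biology 201 | A
18 | Biology 201 | C+
19 | History 101 | B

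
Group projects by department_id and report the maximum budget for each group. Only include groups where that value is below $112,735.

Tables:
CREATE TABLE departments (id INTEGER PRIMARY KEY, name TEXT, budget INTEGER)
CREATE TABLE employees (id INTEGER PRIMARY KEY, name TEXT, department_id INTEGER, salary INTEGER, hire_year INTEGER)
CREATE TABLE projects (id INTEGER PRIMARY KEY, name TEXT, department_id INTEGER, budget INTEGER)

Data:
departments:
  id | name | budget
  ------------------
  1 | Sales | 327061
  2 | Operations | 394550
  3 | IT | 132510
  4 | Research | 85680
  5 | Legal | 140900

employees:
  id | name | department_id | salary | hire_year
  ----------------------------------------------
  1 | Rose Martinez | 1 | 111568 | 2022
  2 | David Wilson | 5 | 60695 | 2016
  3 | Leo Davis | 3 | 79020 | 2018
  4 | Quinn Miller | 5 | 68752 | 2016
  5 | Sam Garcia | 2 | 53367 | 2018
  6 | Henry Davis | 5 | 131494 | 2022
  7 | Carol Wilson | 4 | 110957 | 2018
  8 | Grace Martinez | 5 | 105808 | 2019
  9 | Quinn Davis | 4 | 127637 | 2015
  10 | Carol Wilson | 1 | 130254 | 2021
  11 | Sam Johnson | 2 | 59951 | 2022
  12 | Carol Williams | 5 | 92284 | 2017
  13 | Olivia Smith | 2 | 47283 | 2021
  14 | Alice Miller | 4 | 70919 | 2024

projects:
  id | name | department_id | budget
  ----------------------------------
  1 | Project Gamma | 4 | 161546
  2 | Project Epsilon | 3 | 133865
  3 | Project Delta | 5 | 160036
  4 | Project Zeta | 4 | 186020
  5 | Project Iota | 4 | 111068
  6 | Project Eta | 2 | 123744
SELECT department_id, MAX(budget) AS max_budget FROM projects GROUP BY department_id HAVING MAX(budget) < 112735

Execution result:
(no rows)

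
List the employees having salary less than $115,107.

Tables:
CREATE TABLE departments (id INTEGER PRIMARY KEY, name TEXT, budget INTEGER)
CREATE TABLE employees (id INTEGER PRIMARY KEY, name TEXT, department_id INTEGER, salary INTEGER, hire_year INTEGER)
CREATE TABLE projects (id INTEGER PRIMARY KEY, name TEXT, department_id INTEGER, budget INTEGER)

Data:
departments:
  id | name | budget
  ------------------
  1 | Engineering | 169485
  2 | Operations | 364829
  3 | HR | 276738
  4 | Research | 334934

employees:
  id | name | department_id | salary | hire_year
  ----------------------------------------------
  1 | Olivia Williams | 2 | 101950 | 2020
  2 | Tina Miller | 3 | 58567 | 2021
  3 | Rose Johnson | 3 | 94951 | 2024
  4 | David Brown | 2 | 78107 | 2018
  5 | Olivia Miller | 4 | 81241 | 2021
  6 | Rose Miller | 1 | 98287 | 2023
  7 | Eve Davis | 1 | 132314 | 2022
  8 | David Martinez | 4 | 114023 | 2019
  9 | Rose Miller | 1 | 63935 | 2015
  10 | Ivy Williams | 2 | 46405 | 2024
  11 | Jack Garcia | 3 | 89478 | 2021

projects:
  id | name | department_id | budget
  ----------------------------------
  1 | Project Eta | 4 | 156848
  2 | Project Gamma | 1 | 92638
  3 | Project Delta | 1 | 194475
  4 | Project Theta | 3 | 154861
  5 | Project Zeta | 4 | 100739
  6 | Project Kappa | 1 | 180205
SELECT name, salary FROM employees WHERE salary < 115107

Execution result:
name | salary
Olivia Williams | 101950
Tina Miller | 58567
Rose Johnson | 94951
David Brown | 78107
Olivia Miller | 81241
Rose Miller | 98287
David Martinez | 114023
Rose Miller | 63935
Ivy Williams | 46405
Jack Garcia | 89478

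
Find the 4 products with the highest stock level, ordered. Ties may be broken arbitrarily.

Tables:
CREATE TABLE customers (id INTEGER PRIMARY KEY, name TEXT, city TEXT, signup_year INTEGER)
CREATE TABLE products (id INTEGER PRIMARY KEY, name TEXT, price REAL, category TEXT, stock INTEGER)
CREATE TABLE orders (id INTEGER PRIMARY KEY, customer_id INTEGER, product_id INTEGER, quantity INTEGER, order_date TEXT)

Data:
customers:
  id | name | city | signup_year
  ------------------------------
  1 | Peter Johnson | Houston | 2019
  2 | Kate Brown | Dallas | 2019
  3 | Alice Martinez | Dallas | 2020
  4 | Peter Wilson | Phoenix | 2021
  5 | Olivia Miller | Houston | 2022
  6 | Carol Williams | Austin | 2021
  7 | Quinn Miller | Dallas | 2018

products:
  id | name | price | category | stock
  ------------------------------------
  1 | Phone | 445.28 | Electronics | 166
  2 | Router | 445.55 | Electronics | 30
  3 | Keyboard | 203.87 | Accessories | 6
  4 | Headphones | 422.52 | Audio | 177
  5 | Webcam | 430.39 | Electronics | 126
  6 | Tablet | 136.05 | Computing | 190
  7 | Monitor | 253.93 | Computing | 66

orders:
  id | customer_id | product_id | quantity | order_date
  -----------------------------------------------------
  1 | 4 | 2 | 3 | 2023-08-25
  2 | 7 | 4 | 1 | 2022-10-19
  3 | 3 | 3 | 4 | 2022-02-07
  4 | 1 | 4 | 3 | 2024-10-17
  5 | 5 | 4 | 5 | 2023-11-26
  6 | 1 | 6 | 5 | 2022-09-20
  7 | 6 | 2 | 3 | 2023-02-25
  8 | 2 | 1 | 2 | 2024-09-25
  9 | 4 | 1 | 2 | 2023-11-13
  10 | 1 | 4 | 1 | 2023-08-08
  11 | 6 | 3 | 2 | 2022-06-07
SELECT name, stock FROM products ORDER BY stock DESC LIMIT 4

Execution result:
name | stock
Tablet | 190
Headphones | 177
Phone | 166
Webcam | 126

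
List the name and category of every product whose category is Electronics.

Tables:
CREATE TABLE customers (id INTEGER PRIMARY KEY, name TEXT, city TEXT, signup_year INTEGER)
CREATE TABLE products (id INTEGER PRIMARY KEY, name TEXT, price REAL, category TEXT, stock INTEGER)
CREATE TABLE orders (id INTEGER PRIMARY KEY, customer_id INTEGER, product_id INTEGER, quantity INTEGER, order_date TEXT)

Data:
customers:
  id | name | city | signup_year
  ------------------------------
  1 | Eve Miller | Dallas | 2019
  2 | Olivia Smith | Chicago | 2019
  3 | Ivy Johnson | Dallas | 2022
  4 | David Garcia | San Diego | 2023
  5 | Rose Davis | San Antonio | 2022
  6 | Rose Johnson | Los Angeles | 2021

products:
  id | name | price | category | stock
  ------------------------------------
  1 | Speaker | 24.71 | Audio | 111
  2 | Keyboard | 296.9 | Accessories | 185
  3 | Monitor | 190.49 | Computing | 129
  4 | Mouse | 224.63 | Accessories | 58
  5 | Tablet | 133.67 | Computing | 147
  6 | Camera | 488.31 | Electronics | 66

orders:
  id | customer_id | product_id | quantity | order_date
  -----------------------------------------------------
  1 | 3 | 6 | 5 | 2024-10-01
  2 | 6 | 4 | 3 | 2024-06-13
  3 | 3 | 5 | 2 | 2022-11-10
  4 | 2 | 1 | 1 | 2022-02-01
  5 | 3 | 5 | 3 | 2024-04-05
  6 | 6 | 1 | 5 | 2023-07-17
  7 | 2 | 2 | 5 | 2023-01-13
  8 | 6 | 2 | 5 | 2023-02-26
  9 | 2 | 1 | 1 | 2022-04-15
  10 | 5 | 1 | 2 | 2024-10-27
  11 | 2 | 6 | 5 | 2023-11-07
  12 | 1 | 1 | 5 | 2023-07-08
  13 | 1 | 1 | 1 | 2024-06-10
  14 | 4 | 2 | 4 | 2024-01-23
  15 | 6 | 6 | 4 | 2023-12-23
SELECT name, category FROM products WHERE category = 'Electronics'

Execution result:
name | category
Camera | Electronics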